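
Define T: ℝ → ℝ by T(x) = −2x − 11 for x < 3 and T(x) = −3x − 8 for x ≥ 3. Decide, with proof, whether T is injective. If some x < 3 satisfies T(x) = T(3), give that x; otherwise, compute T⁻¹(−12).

1/2

Both pieces are strictly decreasing (slopes −2 and −3), so each is injective on its own interval.
The left piece maps (−∞, 3) onto (−17, ∞); the right piece maps [3, ∞) onto (−∞, −17].
These images are disjoint, so no value is attained by both pieces. So T is injective.
Because the two images are disjoint, no x < 3 has T(x) = T(3), so we compute T⁻¹(−12): −12 lies in (−17, ∞), so solve −2x − 11 = −12: x = (−12 + 11)/(−2) = 1/2.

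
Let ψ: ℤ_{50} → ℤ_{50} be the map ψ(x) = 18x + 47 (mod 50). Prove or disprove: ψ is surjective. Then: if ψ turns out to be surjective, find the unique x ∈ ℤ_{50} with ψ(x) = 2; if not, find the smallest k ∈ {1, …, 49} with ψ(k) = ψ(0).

25

Since gcd(18, 50) = 2, we have 18x ≡ 0 (mod 2) for all x, so ψ(x) ≡ 1 (mod 2).
But 0 ≢ 1 (mod 2), so 0 ∈ ℤ_{50} has no preimage. Hence ψ is not surjective.
Since ψ is not surjective, we find the least positive k with ψ(k) = ψ(0): this means 18k ≡ 0 (mod 50), i.e. 50 ∣ 18k. Since gcd(18, 50) = 2, dividing through by 2 this holds exactly when 25 ∣ 9k, and as gcd(9, 25) = 1, exactly when 25 ∣ k.
The smallest positive such k is 25.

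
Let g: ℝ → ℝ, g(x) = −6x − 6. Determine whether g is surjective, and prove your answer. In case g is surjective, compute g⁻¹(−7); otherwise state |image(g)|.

1/6

For any y ∈ ℝ, x = (y + 6)/(−6) satisfies g(x) = y.
So g is surjective.
Since g is surjective, we compute g⁻¹(−7) = (−7 + 6)/(−6) = 1/6.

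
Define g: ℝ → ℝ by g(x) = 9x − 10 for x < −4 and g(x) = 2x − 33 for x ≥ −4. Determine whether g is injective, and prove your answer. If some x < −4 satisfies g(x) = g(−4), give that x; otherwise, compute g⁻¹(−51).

-41/9

Both pieces are strictly increasing (slopes 9 and 2), so each is injective on its own interval.
The left piece maps (−∞, −4) onto (−∞, −46); the right piece maps [−4, ∞) onto [−41, ∞).
These images are disjoint, so no value is attained by both pieces. Therefore g is injective.
Because the two images are disjoint, no x < −4 has g(x) = g(−4), so we compute g⁻¹(−51): −51 lies in (−∞, −46), so solve 9x − 10 = −51: x = (−51 + 10)/9 = −41/9.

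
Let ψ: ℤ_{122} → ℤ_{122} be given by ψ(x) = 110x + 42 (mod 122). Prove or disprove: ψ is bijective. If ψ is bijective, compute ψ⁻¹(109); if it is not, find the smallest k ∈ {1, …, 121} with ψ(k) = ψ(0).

We have gcd(110, 122) = 2 > 1. Taking x_1 = 0 and x_2 = 61: ψ(0) = 42 and ψ(61) = 110·61 + 42 = 6752 ≡ 42 (mod 122).
So ψ(0) = ψ(61) while 0 ≠ 61, therefore ψ is not injective, hence not bijective.
Since ψ is not bijective, we find the least positive k with ψ(k) = ψ(0): this means 110k ≡ 0 (mod 122), i.e. 122 ∣ 110k. Since gcd(110, 122) = 2, dividing through by 2 this holds exactly when 61 ∣ 55k, and as gcd(55, 61) = 1, exactly when 61 ∣ k.
The smallest positive such k is 61.

61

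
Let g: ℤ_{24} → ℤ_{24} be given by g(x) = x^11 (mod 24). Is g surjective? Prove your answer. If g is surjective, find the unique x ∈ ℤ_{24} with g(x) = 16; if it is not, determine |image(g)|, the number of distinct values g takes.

g(0) = 0^11 = 0.
g(6): Repeated squaring mod 24: 6^1 ≡ 6, 6^2 ≡ 6² = 36 ≡ 12, 6^4 ≡ 12² = 144 ≡ 0, 6^8 ≡ 0² = 0. Since 11 = 8 + 2 + 1, 6^11 ≡ 0·12·6: 0·12 = 0, then 0·6 = 0. So 6^11 ≡ 0 (mod 24).
So g(0) = g(6) = 0 while 0 ≠ 6, so g is not injective.
A non-injective map from the 24-element set ℤ_{24} to itself takes at most 23 distinct values, so it cannot be surjective. Thus g is not surjective.
Since g is not surjective, we determine |image(g)|. Computing x^11 mod 24 for each x (by repeated squaring, reducing mod 24 at every step), the values g(0), g(1), …, g(23) are: 0, 1, 8, 3, 16, 5, 0, 7, 8, 9, 16, 11, 0, 13, 8, 15, 16, 17, 0, 19, 8, 21, 16, 23.
The distinct values are {0, 1, 3, 5, 7, 8, 9, 11, 13, 15, 16, 17, 19, 21, 23}; there are 15 of them.

15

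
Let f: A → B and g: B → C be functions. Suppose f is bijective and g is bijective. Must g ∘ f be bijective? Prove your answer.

Injectivity: if g(f(u)) = g(f(v)) then f(u) = f(v) (g injective) so u = v (f injective).
Surjectivity: for c ∈ C pick b with g(b) = c, then a with f(a) = b; then (g ∘ f)(a) = c.
So g ∘ f is bijective.

bijective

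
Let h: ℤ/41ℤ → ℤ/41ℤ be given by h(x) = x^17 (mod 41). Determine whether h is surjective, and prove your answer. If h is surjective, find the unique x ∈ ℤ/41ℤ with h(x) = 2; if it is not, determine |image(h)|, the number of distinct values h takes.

33

Since 41 is prime, the nonzero elements of ℤ/41ℤ form a cyclic group of order 40.
As gcd(17, 40) = 1, raising to the 17th power is a bijection on this group: if a^17 ≡ b^17 then (ab^{−1})^17 = 1, and the only element of order dividing gcd(17, 40) = 1 is 1, so a = b.
With h(0) = 0 this makes h injective on all of ℤ/41ℤ, hence bijective (finite equal-size domain and codomain). In particular h is surjective.
Since h is surjective, we find the preimage of 2. The inverse of x ↦ x^17 on (ℤ/41ℤ)^× is x ↦ x^33, because 17·33 = 561 = 14·40 + 1 ≡ 1 (mod 40) and x^{40} = 1 for x ≠ 0 (Fermat). So h⁻¹(2) = 2^33 mod 41.
Repeated squaring mod 41: 2^1 ≡ 2, 2^2 ≡ 2² = 4, 2^4 ≡ 4² = 16, 2^8 ≡ 16² = 256 ≡ 10, 2^16 ≡ 10² = 100 ≡ 18, 2^32 ≡ 18² = 324 ≡ 37. Since 33 = 32 + 1, 2^33 ≡ 37·2: 37·2 = 74 ≡ 33. So 2^33 ≡ 33 (mod 41).
Hence h⁻¹(2) = 33.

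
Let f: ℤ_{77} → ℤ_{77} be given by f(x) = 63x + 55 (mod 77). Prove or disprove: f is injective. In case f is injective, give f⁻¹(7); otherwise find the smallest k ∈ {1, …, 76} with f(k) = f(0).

We have gcd(63, 77) = 7 > 1. Taking u = 0 and v = 11: f(0) = 55 and f(11) = 63·11 + 55 = 748 ≡ 55 (mod 77).
So f(0) = f(11) while 0 ≠ 11, hence f is not injective.
Since f is not injective, we find the least positive k with f(k) = f(0): this means 63k ≡ 0 (mod 77), i.e. 77 ∣ 63k. Since gcd(63, 77) = 7, dividing through by 7 this holds exactly when 11 ∣ 9k, and as gcd(9, 11) = 1, exactly when 11 ∣ k.
The smallest positive such k is 11.

11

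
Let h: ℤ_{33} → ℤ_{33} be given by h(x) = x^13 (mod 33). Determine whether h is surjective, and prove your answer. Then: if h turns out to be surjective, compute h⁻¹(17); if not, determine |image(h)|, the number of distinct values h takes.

8

Computing x^13 mod 33 for each x (by repeated squaring, reducing mod 33 at every step), the values h(0), h(1), …, h(32) are: 0, 1, 8, 27, 31, 26, 18, 13, 17, 3, 10, 11, 12, 19, 5, 9, 4, 29, 24, 28, 14, 21, 22, 23, 30, 16, 20, 15, 7, 2, 6, 25, 32.
Every element of ℤ_{33} appears exactly once in this list, so h is a bijection, and in particular surjective.
Since h is surjective, we read off the preimage of 17 from the same table: h(8) = 17, so h⁻¹(17) = 8.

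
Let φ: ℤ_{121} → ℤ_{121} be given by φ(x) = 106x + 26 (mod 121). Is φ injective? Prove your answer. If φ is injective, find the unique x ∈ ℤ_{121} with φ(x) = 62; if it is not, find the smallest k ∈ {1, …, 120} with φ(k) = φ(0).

46

Suppose φ(x_1) = φ(x_2) in ℤ_{121}. Then 106x_1 + 26 ≡ 106x_2 + 26 (mod 121), so 106(x_1 − x_2) ≡ 0 (mod 121).
Since gcd(106, 121) = 1, 106 is invertible modulo 121, so x_1 − x_2 ≡ 0 (mod 121), i.e. x_1 = x_2.
Hence φ is injective.
We now compute 106⁻¹ mod 121 explicitly. Euclid's algorithm: 121 = 1·106 + 15, 106 = 7·15 + 1; back-substituting gives 1 = 8·106 − 7·121, so 106⁻¹ ≡ 8 (mod 121).
Since φ is injective, we compute φ⁻¹(62): solve 106x + 26 ≡ 62 (mod 121), i.e. 106x ≡ 36 (mod 121).
Multiplying by 106⁻¹ = 8 gives x ≡ 8·36 = 288 = 2·121 + 46 ≡ 46 (mod 121).
Check: φ(46) = 106·46 + 26 = 4902 = 40·121 + 62 ≡ 62 (mod 121).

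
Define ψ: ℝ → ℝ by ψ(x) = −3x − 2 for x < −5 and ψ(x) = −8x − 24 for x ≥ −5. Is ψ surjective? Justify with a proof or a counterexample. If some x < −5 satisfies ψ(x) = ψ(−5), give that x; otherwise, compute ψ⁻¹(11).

Both pieces are strictly decreasing (slopes −3 and −8), so each is injective on its own interval.
The left piece maps (−∞, −5) onto (13, ∞); the right piece maps [−5, ∞) onto (−∞, 16].
The union (13, ∞) ∪ (−∞, 16] covers ℝ, so ψ is surjective.
For the follow-up: the images overlap, so an x < −5 with ψ(x) = ψ(−5) exists. ψ(−5) = 16; solving −3x − 2 = 16 for x < −5 gives x = (16 + 2)/(−3) = −6.

-6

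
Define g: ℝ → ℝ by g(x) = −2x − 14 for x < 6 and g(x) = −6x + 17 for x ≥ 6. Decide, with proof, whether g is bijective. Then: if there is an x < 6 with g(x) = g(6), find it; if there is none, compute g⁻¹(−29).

Both pieces are strictly decreasing (slopes −2 and −6), so each is injective on its own interval.
The left piece maps (−∞, 6) onto (−26, ∞); the right piece maps [6, ∞) onto (−∞, −19].
These images overlap. In particular g(6) = −19 (right piece), and solving −2x − 14 = −19 on the left piece gives x = 5/2 < 6.
So g(5/2) = g(6) with 5/2 ≠ 6, and g is not injective, hence not bijective. This x = 5/2 is the requested value below 6.

5/2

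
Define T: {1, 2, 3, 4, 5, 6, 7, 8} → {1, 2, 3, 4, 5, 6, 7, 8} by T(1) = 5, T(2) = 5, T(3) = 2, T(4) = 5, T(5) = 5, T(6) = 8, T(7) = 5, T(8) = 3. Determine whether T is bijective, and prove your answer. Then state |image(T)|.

T(1) = 5 = T(2) with 1 ≠ 2, so T is not injective, hence not bijective.
The image of T is {2, 3, 5, 8}, which has 4 elements.

4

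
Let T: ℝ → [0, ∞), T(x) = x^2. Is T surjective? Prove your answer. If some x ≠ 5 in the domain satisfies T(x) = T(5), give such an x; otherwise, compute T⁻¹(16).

-5

For any y ∈ [0, ∞), x = y^{1/2} ∈ ℝ satisfies x^2 = y, so T is surjective.
For the follow-up, such an x exists: taking x = −5 ∈ ℝ gives T(−5) = 25 = T(5) with −5 ≠ 5.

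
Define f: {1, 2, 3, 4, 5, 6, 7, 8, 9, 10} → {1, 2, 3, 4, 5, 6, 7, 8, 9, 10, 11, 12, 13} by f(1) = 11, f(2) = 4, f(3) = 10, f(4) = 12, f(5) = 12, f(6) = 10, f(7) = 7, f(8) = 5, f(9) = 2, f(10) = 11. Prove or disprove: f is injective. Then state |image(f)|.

7

f(4) = 12 = f(5) with 4 ≠ 5, so f is not injective.
The image of f is {2, 4, 5, 7, 10, 11, 12}, which has 7 elements.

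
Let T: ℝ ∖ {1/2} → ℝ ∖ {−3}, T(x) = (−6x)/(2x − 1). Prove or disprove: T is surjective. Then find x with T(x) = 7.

For any y ≠ −3, solving y(2x − 1) = −6x for x gives a well-defined x ≠ 1/2. So T is surjective.
Solving T(x) = 7: cross-multiplying gives −6x = 7(2x − 1), which rearranges to −20x = −7, so x = 7/20.

7/20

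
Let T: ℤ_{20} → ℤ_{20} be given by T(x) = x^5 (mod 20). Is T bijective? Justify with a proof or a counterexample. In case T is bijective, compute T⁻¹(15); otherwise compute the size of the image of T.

T(0) = 0^5 = 0.
T(10): Repeated squaring mod 20: 10^1 ≡ 10, 10^2 ≡ 10² = 100 ≡ 0, 10^4 ≡ 0² = 0. Since 5 = 4 + 1, 10^5 ≡ 0·10: 0·10 = 0. So 10^5 ≡ 0 (mod 20).
So T(0) = T(10) = 0 while 0 ≠ 10, hence T is not injective, hence not bijective.
Since T is not bijective, we determine |image(T)|. Computing x^5 mod 20 for each x (by repeated squaring, reducing mod 20 at every step), the values T(0), T(1), …, T(19) are: 0, 1, 12, 3, 4, 5, 16, 7, 8, 9, 0, 11, 12, 13, 4, 15, 16, 17, 8, 19.
The distinct values are {0, 1, 3, 4, 5, 7, 8, 9, 11, 12, 13, 15, 16, 17, 19}; there are 15 of them.

15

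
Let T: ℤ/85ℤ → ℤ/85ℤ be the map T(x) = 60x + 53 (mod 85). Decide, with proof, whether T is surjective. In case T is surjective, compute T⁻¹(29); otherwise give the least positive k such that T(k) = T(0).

17

Recall that surjectivity means every element of the codomain has a preimage under T.
Since gcd(60, 85) = 5, we have 60x ≡ 0 (mod 5) for all x, so T(x) ≡ 3 (mod 5).
But 0 ≢ 3 (mod 5), so 0 ∈ ℤ/85ℤ has no preimage. Hence T is not surjective.
Since T is not surjective, we find the least positive k with T(k) = T(0): this means 60k ≡ 0 (mod 85), i.e. 85 ∣ 60k. Since gcd(60, 85) = 5, dividing through by 5 this holds exactly when 17 ∣ 12k, and as gcd(12, 17) = 1, exactly when 17 ∣ k.
The smallest positive such k is 17.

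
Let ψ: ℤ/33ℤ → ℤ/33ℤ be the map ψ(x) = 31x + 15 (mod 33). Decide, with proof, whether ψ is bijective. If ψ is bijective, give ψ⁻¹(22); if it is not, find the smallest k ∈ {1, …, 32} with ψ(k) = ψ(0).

Suppose ψ(x_1) = ψ(x_2) in ℤ/33ℤ. Then 31x_1 + 15 ≡ 31x_2 + 15 (mod 33), hence 31(x_1 − x_2) ≡ 0 (mod 33).
Since gcd(31, 33) = 1, 31 is invertible modulo 33, thus x_1 − x_2 ≡ 0 (mod 33), i.e. x_1 = x_2.
We now compute 31⁻¹ mod 33 explicitly. Euclid's algorithm: 33 = 1·31 + 2, 31 = 15·2 + 1; back-substituting gives 1 = 16·31 − 15·33, so 31⁻¹ ≡ 16 (mod 33).
For any y ∈ ℤ/33ℤ, x = 16(y − 15) mod 33 satisfies ψ(x) = 31·16(y − 15) + 15 ≡ y (since 31·16 ≡ 1 mod 33). So every y has a preimage.
Thus ψ is bijective.
Since ψ is bijective, we compute ψ⁻¹(22): solve 31x + 15 ≡ 22 (mod 33), i.e. 31x ≡ 7 (mod 33).
Multiplying by 31⁻¹ = 16 gives x ≡ 16·7 = 112 = 3·33 + 13 ≡ 13 (mod 33).
Check: ψ(13) = 31·13 + 15 = 418 = 12·33 + 22 ≡ 22 (mod 33).

13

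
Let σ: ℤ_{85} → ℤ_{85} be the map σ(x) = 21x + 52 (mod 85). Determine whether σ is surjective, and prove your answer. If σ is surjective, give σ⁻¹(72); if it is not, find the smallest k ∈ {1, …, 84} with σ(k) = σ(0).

5

Since gcd(21, 85) = 1, 21 is invertible modulo 85. Euclid's algorithm: 85 = 4·21 + 1; back-substituting gives 1 = 81·21 − 20·85, so 21⁻¹ ≡ 81 (mod 85).
Then y ↦ 81(y − 52) is a two-sided inverse to σ, so every y ∈ ℤ_{85} has a preimage.
Hence σ is surjective.
Since σ is surjective, we find σ⁻¹(72): we need 21x ≡ 72 − 52 ≡ 20 (mod 85). Using 21⁻¹ = 81: x ≡ 81·20 = 1620 = 19·85 + 5, so x = 5.
Check: σ(5) = 21·5 + 52 = 157 = 1·85 + 72 ≡ 72 (mod 85).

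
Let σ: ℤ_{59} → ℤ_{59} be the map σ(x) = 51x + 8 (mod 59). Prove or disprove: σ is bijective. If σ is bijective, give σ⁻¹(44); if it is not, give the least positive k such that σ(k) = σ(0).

25

If σ(a) = σ(b), then 51a ≡ 51b (mod 59). Because gcd(51, 59) = 1, we may cancel 51 to get a ≡ b (mod 59).
We now compute 51⁻¹ mod 59 explicitly. Euclid's algorithm: 59 = 1·51 + 8, 51 = 6·8 + 3, 8 = 2·3 + 2, 3 = 1·2 + 1; back-substituting gives 1 = 22·51 − 19·59, so 51⁻¹ ≡ 22 (mod 59).
For any y ∈ ℤ_{59}, x = 22(y − 8) mod 59 satisfies σ(x) = 51·22(y − 8) + 8 ≡ y (since 51·22 ≡ 1 mod 59). So every y has a preimage.
Therefore σ is bijective.
Since σ is bijective, we compute σ⁻¹(44): solve 51x + 8 ≡ 44 (mod 59), i.e. 51x ≡ 36 (mod 59).
Multiplying by 51⁻¹ = 22 gives x ≡ 22·36 = 792 = 13·59 + 25 ≡ 25 (mod 59).
Check: σ(25) = 51·25 + 8 = 1283 = 21·59 + 44 ≡ 44 (mod 59).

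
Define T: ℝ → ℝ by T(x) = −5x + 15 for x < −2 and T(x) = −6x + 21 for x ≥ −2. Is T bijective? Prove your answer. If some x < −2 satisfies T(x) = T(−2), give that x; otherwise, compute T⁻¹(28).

-18/5

Both pieces are strictly decreasing (slopes −5 and −6), so each is injective on its own interval.
The left piece maps (−∞, −2) onto (25, ∞); the right piece maps [−2, ∞) onto (−∞, 33].
These images overlap. In particular T(−2) = 33 (right piece), and solving −5x + 15 = 33 on the left piece gives x = −18/5 < −2.
So T(−18/5) = T(−2) with −18/5 ≠ −2, and T is not injective, hence not bijective. This x = −18/5 is the requested value below −2.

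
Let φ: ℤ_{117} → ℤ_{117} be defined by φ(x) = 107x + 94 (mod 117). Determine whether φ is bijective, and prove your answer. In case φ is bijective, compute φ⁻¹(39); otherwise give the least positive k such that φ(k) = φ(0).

Suppose φ(x_1) = φ(x_2) in ℤ_{117}. Then 107x_1 + 94 ≡ 107x_2 + 94 (mod 117), therefore 107(x_1 − x_2) ≡ 0 (mod 117).
Since gcd(107, 117) = 1, 107 is invertible modulo 117, thus x_1 − x_2 ≡ 0 (mod 117), i.e. x_1 = x_2.
We now compute 107⁻¹ mod 117 explicitly. Euclid's algorithm: 117 = 1·107 + 10, 107 = 10·10 + 7, 10 = 1·7 + 3, 7 = 2·3 + 1; back-substituting gives 1 = 35·107 − 32·117, so 107⁻¹ ≡ 35 (mod 117).
For any y ∈ ℤ_{117}, x = 35(y − 94) mod 117 satisfies φ(x) = 107·35(y − 94) + 94 ≡ y (since 107·35 ≡ 1 mod 117). So every y has a preimage.
Therefore φ is bijective.
Since φ is bijective, we find φ⁻¹(39): we need 107x ≡ 39 − 94 ≡ 62 (mod 117). Using 107⁻¹ = 35: x ≡ 35·62 = 2170 = 18·117 + 64, so x = 64.
Check: φ(64) = 107·64 + 94 = 6942 = 59·117 + 39 ≡ 39 (mod 117).

64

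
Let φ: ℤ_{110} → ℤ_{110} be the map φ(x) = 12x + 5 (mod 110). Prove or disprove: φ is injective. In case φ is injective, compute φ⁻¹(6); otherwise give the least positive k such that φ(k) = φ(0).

55

We have gcd(12, 110) = 2 > 1. Taking x_1 = 0 and x_2 = 55: φ(0) = 5 and φ(55) = 12·55 + 5 = 665 ≡ 5 (mod 110).
So φ(0) = φ(55) while 0 ≠ 55, thus φ is not injective.
Since φ is not injective, we find the least positive k with φ(k) = φ(0): this means 12k ≡ 0 (mod 110), i.e. 110 ∣ 12k. Since gcd(12, 110) = 2, dividing through by 2 this holds exactly when 55 ∣ 6k, and as gcd(6, 55) = 1, exactly when 55 ∣ k.
The smallest positive such k is 55.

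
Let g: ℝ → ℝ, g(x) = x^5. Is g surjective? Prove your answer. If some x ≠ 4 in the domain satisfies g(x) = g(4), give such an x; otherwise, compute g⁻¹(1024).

For any y ∈ ℝ, x = y^{1/5} ∈ ℝ gives g(x) = y, so g is surjective.
Since x ↦ x^5 is strictly increasing on ℝ, it is injective there, so no x ≠ 4 in the domain has g(x) = g(4). We therefore compute g⁻¹(1024) = 1024^{1/5} = 4 (indeed 4^5 = 1024).

4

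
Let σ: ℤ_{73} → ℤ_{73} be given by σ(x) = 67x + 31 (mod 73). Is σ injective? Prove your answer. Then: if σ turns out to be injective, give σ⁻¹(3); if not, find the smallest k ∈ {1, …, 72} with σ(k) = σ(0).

If σ(u) = σ(v), then 67u ≡ 67v (mod 73). Because gcd(67, 73) = 1, we may cancel 67 to get u ≡ v (mod 73).
Hence σ is injective.
We now compute 67⁻¹ mod 73 explicitly. Euclid's algorithm: 73 = 1·67 + 6, 67 = 11·6 + 1; back-substituting gives 1 = 12·67 − 11·73, so 67⁻¹ ≡ 12 (mod 73).
Since σ is injective, we find σ⁻¹(3): we need 67x ≡ 3 − 31 ≡ 45 (mod 73). Using 67⁻¹ = 12: x ≡ 12·45 = 540 = 7·73 + 29, so x = 29.
Check: σ(29) = 67·29 + 31 = 1974 = 27·73 + 3 ≡ 3 (mod 73).

29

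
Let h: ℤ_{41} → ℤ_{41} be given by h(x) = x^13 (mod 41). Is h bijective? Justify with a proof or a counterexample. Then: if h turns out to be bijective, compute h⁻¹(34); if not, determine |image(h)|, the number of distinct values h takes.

Since 41 is prime, the nonzero elements of ℤ_{41} form a cyclic group of order 40.
As gcd(13, 40) = 1, raising to the 13th power is a bijection on this group: if x_1^13 ≡ x_2^13 then (x_1x_2^{−1})^13 = 1, and the only element of order dividing gcd(13, 40) = 1 is 1, so x_1 = x_2.
With h(0) = 0 this makes h injective on all of ℤ_{41}, hence bijective (finite equal-size domain and codomain). In particular h is bijective.
Since h is bijective, we find the preimage of 34. The inverse of x ↦ x^13 on (ℤ_{41})^× is x ↦ x^37, because 13·37 = 481 = 12·40 + 1 ≡ 1 (mod 40) and x^{40} = 1 for x ≠ 0 (Fermat). So h⁻¹(34) = 34^37 mod 41.
Repeated squaring mod 41: 34^1 ≡ 34, 34^2 ≡ 34² = 1156 ≡ 8, 34^4 ≡ 8² = 64 ≡ 23, 34^8 ≡ 23² = 529 ≡ 37, 34^16 ≡ 37² = 1369 ≡ 16, 34^32 ≡ 16² = 256 ≡ 10. Since 37 = 32 + 4 + 1, 34^37 ≡ 10·23·34: 10·23 = 230 ≡ 25, then 25·34 = 850 ≡ 30. So 34^37 ≡ 30 (mod 41).
Hence h⁻¹(34) = 30.

30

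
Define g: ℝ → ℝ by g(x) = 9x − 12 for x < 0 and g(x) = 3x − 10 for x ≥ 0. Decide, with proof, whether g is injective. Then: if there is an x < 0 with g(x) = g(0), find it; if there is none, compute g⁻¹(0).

10/3

Both pieces are strictly increasing (slopes 9 and 3), so each is injective on its own interval.
The left piece maps (−∞, 0) onto (−∞, −12); the right piece maps [0, ∞) onto [−10, ∞).
These images are disjoint, so no value is attained by both pieces. Thus g is injective.
Because the two images are disjoint, no x < 0 has g(x) = g(0), so we compute g⁻¹(0): 0 lies in [−10, ∞), so solve 3x − 10 = 0: x = (0 + 10)/3 = 10/3.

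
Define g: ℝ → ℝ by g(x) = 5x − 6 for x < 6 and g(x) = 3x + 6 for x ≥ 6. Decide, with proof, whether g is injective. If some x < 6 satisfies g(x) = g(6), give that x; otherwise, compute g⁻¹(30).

Both pieces are strictly increasing (slopes 5 and 3), so each is injective on its own interval.
The left piece maps (−∞, 6) onto (−∞, 24); the right piece maps [6, ∞) onto [24, ∞).
These images are disjoint, so no value is attained by both pieces. Therefore g is injective.
Because the two images are disjoint, no x < 6 has g(x) = g(6), so we compute g⁻¹(30): 30 lies in [24, ∞), so solve 3x + 6 = 30: x = (30 − 6)/3 = 8.

8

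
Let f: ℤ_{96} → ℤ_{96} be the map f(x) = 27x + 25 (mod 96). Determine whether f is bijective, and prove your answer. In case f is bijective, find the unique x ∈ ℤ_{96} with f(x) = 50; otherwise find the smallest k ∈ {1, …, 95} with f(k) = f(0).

32

Recall: injectivity means: for all x_1, x_2 in the domain, f(x_1) = f(x_2) implies x_1 = x_2.
We have gcd(27, 96) = 3 > 1. Taking x_1 = 0 and x_2 = 32: f(0) = 25 and f(32) = 27·32 + 25 = 889 ≡ 25 (mod 96).
So f(0) = f(32) while 0 ≠ 32, thus f is not injective, hence not bijective.
Since f is not bijective, we find the least positive k with f(k) = f(0): this means 27k ≡ 0 (mod 96), i.e. 96 ∣ 27k. Since gcd(27, 96) = 3, dividing through by 3 this holds exactly when 32 ∣ 9k, and as gcd(9, 32) = 1, exactly when 32 ∣ k.
The smallest positive such k is 32.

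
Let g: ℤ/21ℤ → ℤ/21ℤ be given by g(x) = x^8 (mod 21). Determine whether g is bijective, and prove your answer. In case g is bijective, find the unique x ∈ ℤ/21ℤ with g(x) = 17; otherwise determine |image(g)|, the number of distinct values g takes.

g(2): Repeated squaring mod 21: 2^1 ≡ 2, 2^2 ≡ 2² = 4, 2^4 ≡ 4² = 16, 2^8 ≡ 16² = 256 ≡ 4. So 2^8 ≡ 4 (mod 21).
g(5): Repeated squaring mod 21: 5^1 ≡ 5, 5^2 ≡ 5² = 25 ≡ 4, 5^4 ≡ 4² = 16, 5^8 ≡ 16² = 256 ≡ 4. So 5^8 ≡ 4 (mod 21).
So g(2) = g(5) = 4 while 2 ≠ 5, so g is not injective, hence not bijective.
Since g is not bijective, we determine |image(g)|. Computing x^8 mod 21 for each x (by repeated squaring, reducing mod 21 at every step), the values g(0), g(1), …, g(20) are: 0, 1, 4, 9, 16, 4, 15, 7, 1, 18, 16, 16, 18, 1, 7, 15, 4, 16, 9, 4, 1.
The distinct values are {0, 1, 4, 7, 9, 15, 16, 18}; there are 8 of them.

8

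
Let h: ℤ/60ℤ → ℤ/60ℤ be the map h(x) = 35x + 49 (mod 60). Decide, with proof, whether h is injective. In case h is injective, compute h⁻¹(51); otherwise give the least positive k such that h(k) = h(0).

We have gcd(35, 60) = 5 > 1. Taking a = 0 and b = 12: h(0) = 49 and h(12) = 35·12 + 49 = 469 ≡ 49 (mod 60).
So h(0) = h(12) while 0 ≠ 12, therefore h is not injective.
Since h is not injective, we find the least positive k with h(k) = h(0): this means 35k ≡ 0 (mod 60), i.e. 60 ∣ 35k. Since gcd(35, 60) = 5, dividing through by 5 this holds exactly when 12 ∣ 7k, and as gcd(7, 12) = 1, exactly when 12 ∣ k.
The smallest positive such k is 12.

12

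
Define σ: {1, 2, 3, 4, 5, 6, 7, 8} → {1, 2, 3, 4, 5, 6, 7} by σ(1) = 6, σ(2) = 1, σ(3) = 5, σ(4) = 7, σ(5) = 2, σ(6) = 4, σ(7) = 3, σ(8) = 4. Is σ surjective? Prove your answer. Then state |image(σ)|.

7

Every element of the codomain has a preimage: 1 = σ(2), 2 = σ(5), 3 = σ(7), 4 = σ(6), 5 = σ(3), 6 = σ(1), 7 = σ(4).
So σ is surjective.
The image of σ is {1, 2, 3, 4, 5, 6, 7}, which has 7 elements.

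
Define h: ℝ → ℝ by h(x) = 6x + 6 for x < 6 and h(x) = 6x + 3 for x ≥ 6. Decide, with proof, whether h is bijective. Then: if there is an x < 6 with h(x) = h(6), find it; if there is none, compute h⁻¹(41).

Both pieces are strictly increasing (slopes 6 and 6), so each is injective on its own interval.
The left piece maps (−∞, 6) onto (−∞, 42); the right piece maps [6, ∞) onto [39, ∞).
These images overlap. In particular h(6) = 39 (right piece), and solving 6x + 6 = 39 on the left piece gives x = 11/2 < 6.
So h(11/2) = h(6) with 11/2 ≠ 6, and h is not injective, hence not bijective. This x = 11/2 is the requested value below 6.

11/2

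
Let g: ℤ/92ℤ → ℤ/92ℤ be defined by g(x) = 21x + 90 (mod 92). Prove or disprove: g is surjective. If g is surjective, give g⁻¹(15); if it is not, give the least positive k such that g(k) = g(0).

Since gcd(21, 92) = 1, 21 is invertible modulo 92. Euclid's algorithm: 92 = 4·21 + 8, 21 = 2·8 + 5, 8 = 1·5 + 3, 5 = 1·3 + 2, 3 = 1·2 + 1; back-substituting gives 1 = 57·21 − 13·92, so 21⁻¹ ≡ 57 (mod 92).
For any y ∈ ℤ/92ℤ, x = 57(y − 90) mod 92 satisfies g(x) = 21·57(y − 90) + 90 ≡ y (since 21·57 ≡ 1 mod 92). So every y has a preimage.
Thus g is surjective.
Since g is surjective, we find g⁻¹(15): we need 21x ≡ 15 − 90 ≡ 17 (mod 92). Using 21⁻¹ = 57: x ≡ 57·17 = 969 = 10·92 + 49, so x = 49.
Check: g(49) = 21·49 + 90 = 1119 = 12·92 + 15 ≡ 15 (mod 92).

49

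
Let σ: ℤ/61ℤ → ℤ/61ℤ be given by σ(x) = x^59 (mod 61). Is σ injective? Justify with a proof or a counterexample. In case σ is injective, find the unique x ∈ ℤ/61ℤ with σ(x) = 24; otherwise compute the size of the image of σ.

Since 61 is prime, the nonzero elements of ℤ/61ℤ form a cyclic group of order 60.
As gcd(59, 60) = 1, raising to the 59th power is a bijection on this group: if a^59 ≡ b^59 then (ab^{−1})^59 = 1, and the only element of order dividing gcd(59, 60) = 1 is 1, so a = b.
With σ(0) = 0 this makes σ injective on all of ℤ/61ℤ, hence bijective (finite equal-size domain and codomain). In particular σ is injective.
Since σ is injective, we find the preimage of 24. The inverse of x ↦ x^59 on (ℤ/61ℤ)^× is x ↦ x^59, because 59·59 = 3481 = 58·60 + 1 ≡ 1 (mod 60) and x^{60} = 1 for x ≠ 0 (Fermat). So σ⁻¹(24) = 24^59 mod 61.
Repeated squaring mod 61: 24^1 ≡ 24, 24^2 ≡ 24² = 576 ≡ 27, 24^4 ≡ 27² = 729 ≡ 58, 24^8 ≡ 58² = 3364 ≡ 9, 24^16 ≡ 9² = 81 ≡ 20, 24^32 ≡ 20² = 400 ≡ 34. Since 59 = 32 + 16 + 8 + 2 + 1, 24^59 ≡ 34·20·9·27·24: 34·20 = 680 ≡ 9, then 9·9 = 81 ≡ 20, then 20·27 = 540 ≡ 52, then 52·24 = 1248 ≡ 28. So 24^59 ≡ 28 (mod 61).
Hence σ⁻¹(24) = 28.

28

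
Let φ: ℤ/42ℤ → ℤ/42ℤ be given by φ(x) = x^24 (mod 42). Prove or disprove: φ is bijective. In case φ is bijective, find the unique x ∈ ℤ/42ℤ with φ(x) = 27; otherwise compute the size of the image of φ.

8

φ(2): Repeated squaring mod 42: 2^1 ≡ 2, 2^2 ≡ 2² = 4, 2^4 ≡ 4² = 16, 2^8 ≡ 16² = 256 ≡ 4, 2^16 ≡ 4² = 16. Since 24 = 16 + 8, 2^24 ≡ 16·4: 16·4 = 64 ≡ 22. So 2^24 ≡ 22 (mod 42).
φ(4): Repeated squaring mod 42: 4^1 ≡ 4, 4^2 ≡ 4² = 16, 4^4 ≡ 16² = 256 ≡ 4, 4^8 ≡ 4² = 16, 4^16 ≡ 16² = 256 ≡ 4. Since 24 = 16 + 8, 4^24 ≡ 4·16: 4·16 = 64 ≡ 22. So 4^24 ≡ 22 (mod 42).
So φ(2) = φ(4) = 22 while 2 ≠ 4, hence φ is not injective, hence not bijective.
Since φ is not bijective, we determine |image(φ)|. Computing x^24 mod 42 for each x (by repeated squaring, reducing mod 42 at every step), the values φ(0), φ(1), …, φ(41) are: 0, 1, 22, 15, 22, 1, 36, 7, 22, 15, 22, 1, 36, 1, 28, 15, 22, 1, 36, 1, 22, 21, 22, 1, 36, 1, 22, 15, 28, 1, 36, 1, 22, 15, 22, 7, 36, 1, 22, 15, 22, 1.
The distinct values are {0, 1, 7, 15, 21, 22, 28, 36}; there are 8 of them.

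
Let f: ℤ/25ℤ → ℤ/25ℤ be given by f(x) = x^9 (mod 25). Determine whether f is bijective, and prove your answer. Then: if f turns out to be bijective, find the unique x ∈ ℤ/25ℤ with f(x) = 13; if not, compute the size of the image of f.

f(0) = 0^9 = 0.
f(5): Repeated squaring mod 25: 5^1 ≡ 5, 5^2 ≡ 5² = 25 ≡ 0, 5^4 ≡ 0² = 0, 5^8 ≡ 0² = 0. Since 9 = 8 + 1, 5^9 ≡ 0·5: 0·5 = 0. So 5^9 ≡ 0 (mod 25).
So f(0) = f(5) = 0 while 0 ≠ 5, therefore f is not injective, hence not bijective.
Since f is not bijective, we determine |image(f)|. Computing x^9 mod 25 for each x (by repeated squaring, reducing mod 25 at every step), the values f(0), f(1), …, f(24) are: 0, 1, 12, 8, 19, 0, 21, 7, 3, 14, 0, 16, 2, 23, 9, 0, 11, 22, 18, 4, 0, 6, 17, 13, 24.
The distinct values are {0, 1, 2, 3, 4, 6, 7, 8, 9, 11, 12, 13, 14, 16, 17, 18, 19, 21, 22, 23, 24}; there are 21 of them.

21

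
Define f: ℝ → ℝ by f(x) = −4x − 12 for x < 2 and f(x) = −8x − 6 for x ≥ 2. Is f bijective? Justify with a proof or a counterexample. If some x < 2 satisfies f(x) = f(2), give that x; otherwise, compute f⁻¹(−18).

3/2

Both pieces are strictly decreasing (slopes −4 and −8), so each is injective on its own interval.
The left piece maps (−∞, 2) onto (−20, ∞); the right piece maps [2, ∞) onto (−∞, −22].
The images leave a gap (−20 has no preimage), so f is not surjective, hence not bijective.
Because the two images are disjoint, no x < 2 has f(x) = f(2), so we compute f⁻¹(−18): −18 lies in (−20, ∞), so solve −4x − 12 = −18: x = (−18 + 12)/(−4) = 3/2.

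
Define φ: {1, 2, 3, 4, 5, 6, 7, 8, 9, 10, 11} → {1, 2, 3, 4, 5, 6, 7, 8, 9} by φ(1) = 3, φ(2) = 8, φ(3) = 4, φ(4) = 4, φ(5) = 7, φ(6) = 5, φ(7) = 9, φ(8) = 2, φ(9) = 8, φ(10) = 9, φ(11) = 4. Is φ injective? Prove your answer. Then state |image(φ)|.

φ(3) = 4 = φ(4) with 3 ≠ 4, so φ is not injective.
The image of φ is {2, 3, 4, 5, 7, 8, 9}, which has 7 elements.

7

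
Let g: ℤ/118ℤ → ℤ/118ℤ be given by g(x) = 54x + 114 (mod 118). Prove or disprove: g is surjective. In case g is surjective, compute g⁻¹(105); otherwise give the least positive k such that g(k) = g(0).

59

Since gcd(54, 118) = 2, we have 54x ≡ 0 (mod 2) for all x, so g(x) ≡ 0 (mod 2).
But 1 ≢ 0 (mod 2), so 1 ∈ ℤ/118ℤ has no preimage. Hence g is not surjective.
Since g is not surjective, we find the least positive k with g(k) = g(0): this means 54k ≡ 0 (mod 118), i.e. 118 ∣ 54k. Since gcd(54, 118) = 2, dividing through by 2 this holds exactly when 59 ∣ 27k, and as gcd(27, 59) = 1, exactly when 59 ∣ k.
The smallest positive such k is 59.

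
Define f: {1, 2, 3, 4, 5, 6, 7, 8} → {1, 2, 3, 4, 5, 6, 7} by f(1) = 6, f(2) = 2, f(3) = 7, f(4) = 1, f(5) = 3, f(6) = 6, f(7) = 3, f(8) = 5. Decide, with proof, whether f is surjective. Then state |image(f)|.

6

No element maps to 4, so f is not surjective.
The image of f is {1, 2, 3, 5, 6, 7}, which has 6 elements.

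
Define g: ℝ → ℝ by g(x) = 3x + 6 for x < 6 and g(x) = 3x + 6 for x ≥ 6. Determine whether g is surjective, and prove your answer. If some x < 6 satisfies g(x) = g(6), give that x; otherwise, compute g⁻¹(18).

Both pieces are strictly increasing (slopes 3 and 3), so each is injective on its own interval.
The left piece maps (−∞, 6) onto (−∞, 24); the right piece maps [6, ∞) onto [24, ∞).
These images together cover ℝ, so g is surjective.
Because the two images are disjoint, no x < 6 has g(x) = g(6), so we compute g⁻¹(18): 18 lies in (−∞, 24), so solve 3x + 6 = 18: x = (18 − 6)/3 = 4.

4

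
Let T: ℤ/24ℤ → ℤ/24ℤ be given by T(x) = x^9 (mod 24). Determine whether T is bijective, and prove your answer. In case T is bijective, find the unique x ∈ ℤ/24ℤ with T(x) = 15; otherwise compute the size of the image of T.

15

T(0) = 0^9 = 0.
T(6): Repeated squaring mod 24: 6^1 ≡ 6, 6^2 ≡ 6² = 36 ≡ 12, 6^4 ≡ 12² = 144 ≡ 0, 6^8 ≡ 0² = 0. Since 9 = 8 + 1, 6^9 ≡ 0·6: 0·6 = 0. So 6^9 ≡ 0 (mod 24).
So T(0) = T(6) = 0 while 0 ≠ 6, hence T is not injective, hence not bijective.
Since T is not bijective, we determine |image(T)|. Computing x^9 mod 24 for each x (by repeated squaring, reducing mod 24 at every step), the values T(0), T(1), …, T(23) are: 0, 1, 8, 3, 16, 5, 0, 7, 8, 9, 16, 11, 0, 13, 8, 15, 16, 17, 0, 19, 8, 21, 16, 23.
The distinct values are {0, 1, 3, 5, 7, 8, 9, 11, 13, 15, 16, 17, 19, 21, 23}; there are 15 of them.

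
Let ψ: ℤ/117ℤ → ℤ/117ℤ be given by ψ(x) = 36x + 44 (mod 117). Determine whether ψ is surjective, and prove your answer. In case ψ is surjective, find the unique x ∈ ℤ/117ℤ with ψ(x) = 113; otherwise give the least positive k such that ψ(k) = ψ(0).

13

Recall: ψ is surjective if every y in the codomain equals ψ(x) for some x in the domain.
Since gcd(36, 117) = 9, we have 36x ≡ 0 (mod 9) for all x, so ψ(x) ≡ 8 (mod 9).
But 0 ≢ 8 (mod 9), so 0 ∈ ℤ/117ℤ has no preimage. So ψ is not surjective.
Since ψ is not surjective, we find the least positive k with ψ(k) = ψ(0): this means 36k ≡ 0 (mod 117), i.e. 117 ∣ 36k. Since gcd(36, 117) = 9, dividing through by 9 this holds exactly when 13 ∣ 4k, and as gcd(4, 13) = 1, exactly when 13 ∣ k.
The smallest positive such k is 13.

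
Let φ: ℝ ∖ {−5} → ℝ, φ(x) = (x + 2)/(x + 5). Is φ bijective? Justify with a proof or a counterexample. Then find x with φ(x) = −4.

If φ(x) = 1, cross-multiplying gives 1(x + 2) = 1(x + 5), which simplifies to 2 = 5 — false.  So 1 has no preimage and φ is not surjective.
Therefore φ is not bijective.
Solving φ(x) = −4: cross-multiplying gives x + 2 = −4(x + 5), which rearranges to 5x = −22, so x = −22/5.

-22/5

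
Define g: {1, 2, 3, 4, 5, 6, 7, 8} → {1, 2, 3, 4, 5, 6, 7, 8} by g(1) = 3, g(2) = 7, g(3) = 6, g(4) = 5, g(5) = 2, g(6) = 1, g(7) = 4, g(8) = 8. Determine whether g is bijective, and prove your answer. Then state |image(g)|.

8

The values 3, 7, 6, 5, 2, 1, 4, 8 are a permutation of {1, 2, 3, 4, 5, 6, 7, 8}: each element appears exactly once.
So g is injective and surjective, hence bijective.
The image of g is {1, 2, 3, 4, 5, 6, 7, 8}, which has 8 elements.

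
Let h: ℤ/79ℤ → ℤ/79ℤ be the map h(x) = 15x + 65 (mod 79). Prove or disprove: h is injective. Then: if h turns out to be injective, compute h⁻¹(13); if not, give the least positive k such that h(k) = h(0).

65

Suppose h(a) = h(b) in ℤ/79ℤ. Then 15a + 65 ≡ 15b + 65 (mod 79), so 15(a − b) ≡ 0 (mod 79).
Since gcd(15, 79) = 1, 15 is invertible modulo 79, thus a − b ≡ 0 (mod 79), i.e. a = b.
Therefore h is injective.
We now compute 15⁻¹ mod 79 explicitly. Euclid's algorithm: 79 = 5·15 + 4, 15 = 3·4 + 3, 4 = 1·3 + 1; back-substituting gives 1 = 58·15 − 11·79, so 15⁻¹ ≡ 58 (mod 79).
Since h is injective, we compute h⁻¹(13): solve 15x + 65 ≡ 13 (mod 79), i.e. 15x ≡ 27 (mod 79).
Multiplying by 15⁻¹ = 58 gives x ≡ 58·27 = 1566 = 19·79 + 65 ≡ 65 (mod 79).
Check: h(65) = 15·65 + 65 = 1040 = 13·79 + 13 ≡ 13 (mod 79).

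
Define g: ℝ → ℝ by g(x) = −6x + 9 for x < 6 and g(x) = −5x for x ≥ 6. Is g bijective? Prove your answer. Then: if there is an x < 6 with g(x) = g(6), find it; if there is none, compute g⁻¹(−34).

Both pieces are strictly decreasing (slopes −6 and −5), so each is injective on its own interval.
The left piece maps (−∞, 6) onto (−27, ∞); the right piece maps [6, ∞) onto (−∞, −30].
The images leave a gap (−27 has no preimage), so g is not surjective, hence not bijective.
Because the two images are disjoint, no x < 6 has g(x) = g(6), so we compute g⁻¹(−34): −34 lies in (−∞, −30], so solve −5x = −34: x = (−34 − 0)/(−5) = 34/5.

34/5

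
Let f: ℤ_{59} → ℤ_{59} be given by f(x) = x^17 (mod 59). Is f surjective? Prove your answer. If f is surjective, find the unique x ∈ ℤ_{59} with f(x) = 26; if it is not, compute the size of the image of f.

Since 59 is prime, the nonzero elements of ℤ_{59} form a cyclic group of order 58.
As gcd(17, 58) = 1, raising to the 17th power is a bijection on this group: if a^17 ≡ b^17 then (ab^{−1})^17 = 1, and the only element of order dividing gcd(17, 58) = 1 is 1, so a = b.
With f(0) = 0 this makes f injective on all of ℤ_{59}, hence bijective (finite equal-size domain and codomain). In particular f is surjective.
Since f is surjective, we find the preimage of 26. The inverse of x ↦ x^17 on (ℤ_{59})^× is x ↦ x^41, because 17·41 = 697 = 12·58 + 1 ≡ 1 (mod 58) and x^{58} = 1 for x ≠ 0 (Fermat). So f⁻¹(26) = 26^41 mod 59.
Repeated squaring mod 59: 26^1 ≡ 26, 26^2 ≡ 26² = 676 ≡ 27, 26^4 ≡ 27² = 729 ≡ 21, 26^8 ≡ 21² = 441 ≡ 28, 26^16 ≡ 28² = 784 ≡ 17, 26^32 ≡ 17² = 289 ≡ 53. Since 41 = 32 + 8 + 1, 26^41 ≡ 53·28·26: 53·28 = 1484 ≡ 9, then 9·26 = 234 ≡ 57. So 26^41 ≡ 57 (mod 59).
Hence f⁻¹(26) = 57.

57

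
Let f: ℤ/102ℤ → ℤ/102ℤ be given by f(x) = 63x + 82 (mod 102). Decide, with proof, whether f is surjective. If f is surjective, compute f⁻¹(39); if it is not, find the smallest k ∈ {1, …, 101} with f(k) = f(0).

34

Since gcd(63, 102) = 3, we have 63x ≡ 0 (mod 3) for all x, so f(x) ≡ 1 (mod 3).
But 0 ≢ 1 (mod 3), so 0 ∈ ℤ/102ℤ has no preimage. So f is not surjective.
Since f is not surjective, we find the least positive k with f(k) = f(0): this means 63k ≡ 0 (mod 102), i.e. 102 ∣ 63k. Since gcd(63, 102) = 3, dividing through by 3 this holds exactly when 34 ∣ 21k, and as gcd(21, 34) = 1, exactly when 34 ∣ k.
The smallest positive such k is 34.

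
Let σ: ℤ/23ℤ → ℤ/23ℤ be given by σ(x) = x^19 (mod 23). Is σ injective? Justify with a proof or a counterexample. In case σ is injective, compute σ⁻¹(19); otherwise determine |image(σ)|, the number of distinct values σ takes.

Since 23 is prime, the nonzero elements of ℤ/23ℤ form a cyclic group of order 22.
As gcd(19, 22) = 1, raising to the 19th power is a bijection on this group: if u^19 ≡ v^19 then (uv^{−1})^19 = 1, and the only element of order dividing gcd(19, 22) = 1 is 1, so u = v.
With σ(0) = 0 this makes σ injective on all of ℤ/23ℤ, hence bijective (finite equal-size domain and codomain). In particular σ is injective.
Since σ is injective, we find the preimage of 19. The inverse of x ↦ x^19 on (ℤ/23ℤ)^× is x ↦ x^7, because 19·7 = 133 = 6·22 + 1 ≡ 1 (mod 22) and x^{22} = 1 for x ≠ 0 (Fermat). So σ⁻¹(19) = 19^7 mod 23.
Repeated squaring mod 23: 19^1 ≡ 19, 19^2 ≡ 19² = 361 ≡ 16, 19^4 ≡ 16² = 256 ≡ 3. Since 7 = 4 + 2 + 1, 19^7 ≡ 3·16·19: 3·16 = 48 ≡ 2, then 2·19 = 38 ≡ 15. So 19^7 ≡ 15 (mod 23).
Hence σ⁻¹(19) = 15.

15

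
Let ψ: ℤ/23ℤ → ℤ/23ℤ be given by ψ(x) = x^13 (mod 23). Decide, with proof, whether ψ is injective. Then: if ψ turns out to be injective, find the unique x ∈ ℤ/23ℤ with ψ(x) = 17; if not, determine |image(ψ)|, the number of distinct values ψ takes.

11

Since 23 is prime, the nonzero elements of ℤ/23ℤ form a cyclic group of order 22.
As gcd(13, 22) = 1, raising to the 13th power is a bijection on this group: if a^13 ≡ b^13 then (ab^{−1})^13 = 1, and the only element of order dividing gcd(13, 22) = 1 is 1, so a = b.
With ψ(0) = 0 this makes ψ injective on all of ℤ/23ℤ, hence bijective (finite equal-size domain and codomain). In particular ψ is injective.
Since ψ is injective, we find the preimage of 17. The inverse of x ↦ x^13 on (ℤ/23ℤ)^× is x ↦ x^17, because 13·17 = 221 = 10·22 + 1 ≡ 1 (mod 22) and x^{22} = 1 for x ≠ 0 (Fermat). So ψ⁻¹(17) = 17^17 mod 23.
Repeated squaring mod 23: 17^1 ≡ 17, 17^2 ≡ 17² = 289 ≡ 13, 17^4 ≡ 13² = 169 ≡ 8, 17^8 ≡ 8² = 64 ≡ 18, 17^16 ≡ 18² = 324 ≡ 2. Since 17 = 16 + 1, 17^17 ≡ 2·17: 2·17 = 34 ≡ 11. So 17^17 ≡ 11 (mod 23).
Hence ψ⁻¹(17) = 11.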